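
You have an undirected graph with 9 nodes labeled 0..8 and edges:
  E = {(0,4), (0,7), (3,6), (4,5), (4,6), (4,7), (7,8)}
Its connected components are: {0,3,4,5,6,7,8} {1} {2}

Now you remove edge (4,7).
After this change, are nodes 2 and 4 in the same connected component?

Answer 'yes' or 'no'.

Answer: no

Derivation:
Initial components: {0,3,4,5,6,7,8} {1} {2}
Removing edge (4,7): not a bridge — component count unchanged at 3.
New components: {0,3,4,5,6,7,8} {1} {2}
Are 2 and 4 in the same component? no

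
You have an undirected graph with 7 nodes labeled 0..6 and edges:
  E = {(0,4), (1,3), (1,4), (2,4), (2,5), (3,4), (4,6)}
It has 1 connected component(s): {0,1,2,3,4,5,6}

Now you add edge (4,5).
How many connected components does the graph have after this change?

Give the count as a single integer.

Initial component count: 1
Add (4,5): endpoints already in same component. Count unchanged: 1.
New component count: 1

Answer: 1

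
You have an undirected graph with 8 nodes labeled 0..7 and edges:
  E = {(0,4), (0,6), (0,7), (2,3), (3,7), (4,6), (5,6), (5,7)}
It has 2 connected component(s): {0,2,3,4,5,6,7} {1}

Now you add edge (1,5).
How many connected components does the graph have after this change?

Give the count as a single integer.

Initial component count: 2
Add (1,5): merges two components. Count decreases: 2 -> 1.
New component count: 1

Answer: 1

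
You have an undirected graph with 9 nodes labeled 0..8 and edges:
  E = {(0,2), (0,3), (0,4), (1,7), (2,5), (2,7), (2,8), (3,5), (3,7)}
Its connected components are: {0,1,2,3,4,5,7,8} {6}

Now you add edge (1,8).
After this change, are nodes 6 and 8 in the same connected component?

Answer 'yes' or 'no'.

Initial components: {0,1,2,3,4,5,7,8} {6}
Adding edge (1,8): both already in same component {0,1,2,3,4,5,7,8}. No change.
New components: {0,1,2,3,4,5,7,8} {6}
Are 6 and 8 in the same component? no

Answer: no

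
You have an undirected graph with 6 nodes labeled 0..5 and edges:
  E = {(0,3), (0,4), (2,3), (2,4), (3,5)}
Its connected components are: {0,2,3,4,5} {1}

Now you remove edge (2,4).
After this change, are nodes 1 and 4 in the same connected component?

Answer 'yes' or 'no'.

Initial components: {0,2,3,4,5} {1}
Removing edge (2,4): not a bridge — component count unchanged at 2.
New components: {0,2,3,4,5} {1}
Are 1 and 4 in the same component? no

Answer: no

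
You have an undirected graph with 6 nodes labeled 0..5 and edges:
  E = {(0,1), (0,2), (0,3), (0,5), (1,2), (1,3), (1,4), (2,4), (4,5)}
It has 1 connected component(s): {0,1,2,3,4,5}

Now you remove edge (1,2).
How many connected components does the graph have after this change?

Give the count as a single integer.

Initial component count: 1
Remove (1,2): not a bridge. Count unchanged: 1.
  After removal, components: {0,1,2,3,4,5}
New component count: 1

Answer: 1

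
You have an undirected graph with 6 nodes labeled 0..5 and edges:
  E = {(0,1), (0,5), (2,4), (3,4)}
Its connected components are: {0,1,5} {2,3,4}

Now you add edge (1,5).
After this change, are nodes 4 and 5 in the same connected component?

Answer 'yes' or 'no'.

Answer: no

Derivation:
Initial components: {0,1,5} {2,3,4}
Adding edge (1,5): both already in same component {0,1,5}. No change.
New components: {0,1,5} {2,3,4}
Are 4 and 5 in the same component? no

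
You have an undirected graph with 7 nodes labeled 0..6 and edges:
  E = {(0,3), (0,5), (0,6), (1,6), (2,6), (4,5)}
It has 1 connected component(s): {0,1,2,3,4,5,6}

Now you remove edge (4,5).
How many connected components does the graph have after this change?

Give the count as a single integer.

Answer: 2

Derivation:
Initial component count: 1
Remove (4,5): it was a bridge. Count increases: 1 -> 2.
  After removal, components: {0,1,2,3,5,6} {4}
New component count: 2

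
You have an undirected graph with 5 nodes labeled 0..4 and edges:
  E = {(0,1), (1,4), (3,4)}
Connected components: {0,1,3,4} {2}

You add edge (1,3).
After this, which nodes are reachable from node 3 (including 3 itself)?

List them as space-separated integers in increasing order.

Answer: 0 1 3 4

Derivation:
Before: nodes reachable from 3: {0,1,3,4}
Adding (1,3): both endpoints already in same component. Reachability from 3 unchanged.
After: nodes reachable from 3: {0,1,3,4}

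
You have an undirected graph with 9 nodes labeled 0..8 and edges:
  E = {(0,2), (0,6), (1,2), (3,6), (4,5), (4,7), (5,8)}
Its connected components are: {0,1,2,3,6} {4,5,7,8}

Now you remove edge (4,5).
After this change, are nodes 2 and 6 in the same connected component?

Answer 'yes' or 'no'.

Answer: yes

Derivation:
Initial components: {0,1,2,3,6} {4,5,7,8}
Removing edge (4,5): it was a bridge — component count 2 -> 3.
New components: {0,1,2,3,6} {4,7} {5,8}
Are 2 and 6 in the same component? yes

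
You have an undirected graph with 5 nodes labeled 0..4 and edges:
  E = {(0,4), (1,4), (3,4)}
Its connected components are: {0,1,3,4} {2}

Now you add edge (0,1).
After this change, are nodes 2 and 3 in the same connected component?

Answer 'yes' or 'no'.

Initial components: {0,1,3,4} {2}
Adding edge (0,1): both already in same component {0,1,3,4}. No change.
New components: {0,1,3,4} {2}
Are 2 and 3 in the same component? no

Answer: no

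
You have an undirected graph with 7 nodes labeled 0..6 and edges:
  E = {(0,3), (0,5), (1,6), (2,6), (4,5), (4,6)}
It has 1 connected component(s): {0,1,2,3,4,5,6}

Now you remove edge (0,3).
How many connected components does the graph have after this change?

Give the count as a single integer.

Initial component count: 1
Remove (0,3): it was a bridge. Count increases: 1 -> 2.
  After removal, components: {0,1,2,4,5,6} {3}
New component count: 2

Answer: 2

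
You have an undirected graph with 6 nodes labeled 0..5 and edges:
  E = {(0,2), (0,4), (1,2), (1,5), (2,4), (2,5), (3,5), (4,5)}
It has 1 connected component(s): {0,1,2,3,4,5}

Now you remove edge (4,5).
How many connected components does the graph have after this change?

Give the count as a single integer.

Initial component count: 1
Remove (4,5): not a bridge. Count unchanged: 1.
  After removal, components: {0,1,2,3,4,5}
New component count: 1

Answer: 1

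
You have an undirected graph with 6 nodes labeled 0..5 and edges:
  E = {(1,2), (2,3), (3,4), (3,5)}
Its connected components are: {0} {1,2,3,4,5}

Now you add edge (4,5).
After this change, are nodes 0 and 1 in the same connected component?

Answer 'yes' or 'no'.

Initial components: {0} {1,2,3,4,5}
Adding edge (4,5): both already in same component {1,2,3,4,5}. No change.
New components: {0} {1,2,3,4,5}
Are 0 and 1 in the same component? no

Answer: no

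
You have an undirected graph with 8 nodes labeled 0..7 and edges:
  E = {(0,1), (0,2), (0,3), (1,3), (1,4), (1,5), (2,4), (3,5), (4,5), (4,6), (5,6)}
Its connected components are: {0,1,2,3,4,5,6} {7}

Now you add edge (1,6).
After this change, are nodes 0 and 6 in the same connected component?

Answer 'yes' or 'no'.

Initial components: {0,1,2,3,4,5,6} {7}
Adding edge (1,6): both already in same component {0,1,2,3,4,5,6}. No change.
New components: {0,1,2,3,4,5,6} {7}
Are 0 and 6 in the same component? yes

Answer: yes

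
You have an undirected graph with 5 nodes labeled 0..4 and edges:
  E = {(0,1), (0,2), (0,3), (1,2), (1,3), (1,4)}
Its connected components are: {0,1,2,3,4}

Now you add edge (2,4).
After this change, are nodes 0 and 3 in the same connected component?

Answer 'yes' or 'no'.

Initial components: {0,1,2,3,4}
Adding edge (2,4): both already in same component {0,1,2,3,4}. No change.
New components: {0,1,2,3,4}
Are 0 and 3 in the same component? yes

Answer: yes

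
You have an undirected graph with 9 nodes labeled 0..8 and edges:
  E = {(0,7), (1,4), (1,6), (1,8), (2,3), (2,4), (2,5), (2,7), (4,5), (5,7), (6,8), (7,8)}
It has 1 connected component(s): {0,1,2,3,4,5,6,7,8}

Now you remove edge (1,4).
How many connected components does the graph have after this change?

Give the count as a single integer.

Answer: 1

Derivation:
Initial component count: 1
Remove (1,4): not a bridge. Count unchanged: 1.
  After removal, components: {0,1,2,3,4,5,6,7,8}
New component count: 1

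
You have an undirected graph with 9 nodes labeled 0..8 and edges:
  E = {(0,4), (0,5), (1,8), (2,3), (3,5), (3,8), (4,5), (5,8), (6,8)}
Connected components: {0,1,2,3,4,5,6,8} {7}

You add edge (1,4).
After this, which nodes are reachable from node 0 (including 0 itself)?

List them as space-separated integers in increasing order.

Before: nodes reachable from 0: {0,1,2,3,4,5,6,8}
Adding (1,4): both endpoints already in same component. Reachability from 0 unchanged.
After: nodes reachable from 0: {0,1,2,3,4,5,6,8}

Answer: 0 1 2 3 4 5 6 8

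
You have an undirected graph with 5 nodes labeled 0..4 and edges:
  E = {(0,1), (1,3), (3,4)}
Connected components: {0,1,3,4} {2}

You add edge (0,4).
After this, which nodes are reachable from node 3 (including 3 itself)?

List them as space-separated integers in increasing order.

Before: nodes reachable from 3: {0,1,3,4}
Adding (0,4): both endpoints already in same component. Reachability from 3 unchanged.
After: nodes reachable from 3: {0,1,3,4}

Answer: 0 1 3 4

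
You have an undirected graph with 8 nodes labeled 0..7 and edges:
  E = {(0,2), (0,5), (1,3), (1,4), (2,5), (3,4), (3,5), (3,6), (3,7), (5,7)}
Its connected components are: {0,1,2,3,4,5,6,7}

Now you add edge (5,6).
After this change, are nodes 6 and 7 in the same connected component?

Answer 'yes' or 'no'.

Answer: yes

Derivation:
Initial components: {0,1,2,3,4,5,6,7}
Adding edge (5,6): both already in same component {0,1,2,3,4,5,6,7}. No change.
New components: {0,1,2,3,4,5,6,7}
Are 6 and 7 in the same component? yes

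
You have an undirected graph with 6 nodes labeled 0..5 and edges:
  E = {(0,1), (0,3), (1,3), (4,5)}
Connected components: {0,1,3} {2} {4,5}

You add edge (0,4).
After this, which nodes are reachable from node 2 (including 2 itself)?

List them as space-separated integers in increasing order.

Answer: 2

Derivation:
Before: nodes reachable from 2: {2}
Adding (0,4): merges two components, but neither contains 2. Reachability from 2 unchanged.
After: nodes reachable from 2: {2}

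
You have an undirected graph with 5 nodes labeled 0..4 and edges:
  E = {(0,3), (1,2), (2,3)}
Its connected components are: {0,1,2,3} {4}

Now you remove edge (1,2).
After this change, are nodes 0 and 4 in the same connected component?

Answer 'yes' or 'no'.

Initial components: {0,1,2,3} {4}
Removing edge (1,2): it was a bridge — component count 2 -> 3.
New components: {0,2,3} {1} {4}
Are 0 and 4 in the same component? no

Answer: no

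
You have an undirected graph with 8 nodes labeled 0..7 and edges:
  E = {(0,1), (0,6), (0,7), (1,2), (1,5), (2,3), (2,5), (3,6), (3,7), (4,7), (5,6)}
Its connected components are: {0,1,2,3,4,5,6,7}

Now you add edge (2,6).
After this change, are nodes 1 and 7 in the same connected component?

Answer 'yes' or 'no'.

Initial components: {0,1,2,3,4,5,6,7}
Adding edge (2,6): both already in same component {0,1,2,3,4,5,6,7}. No change.
New components: {0,1,2,3,4,5,6,7}
Are 1 and 7 in the same component? yes

Answer: yes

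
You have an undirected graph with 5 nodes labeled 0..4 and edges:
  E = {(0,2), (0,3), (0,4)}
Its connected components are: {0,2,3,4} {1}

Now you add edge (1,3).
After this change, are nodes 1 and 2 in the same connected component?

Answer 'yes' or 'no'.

Answer: yes

Derivation:
Initial components: {0,2,3,4} {1}
Adding edge (1,3): merges {1} and {0,2,3,4}.
New components: {0,1,2,3,4}
Are 1 and 2 in the same component? yes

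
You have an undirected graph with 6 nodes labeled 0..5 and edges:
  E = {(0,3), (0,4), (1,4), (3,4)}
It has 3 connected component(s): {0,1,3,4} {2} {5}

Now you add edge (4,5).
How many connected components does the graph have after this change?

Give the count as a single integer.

Answer: 2

Derivation:
Initial component count: 3
Add (4,5): merges two components. Count decreases: 3 -> 2.
New component count: 2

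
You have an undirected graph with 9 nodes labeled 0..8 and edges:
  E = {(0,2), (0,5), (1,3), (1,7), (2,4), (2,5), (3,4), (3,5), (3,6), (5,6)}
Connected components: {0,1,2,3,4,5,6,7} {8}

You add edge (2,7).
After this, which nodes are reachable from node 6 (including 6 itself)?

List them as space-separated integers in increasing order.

Answer: 0 1 2 3 4 5 6 7

Derivation:
Before: nodes reachable from 6: {0,1,2,3,4,5,6,7}
Adding (2,7): both endpoints already in same component. Reachability from 6 unchanged.
After: nodes reachable from 6: {0,1,2,3,4,5,6,7}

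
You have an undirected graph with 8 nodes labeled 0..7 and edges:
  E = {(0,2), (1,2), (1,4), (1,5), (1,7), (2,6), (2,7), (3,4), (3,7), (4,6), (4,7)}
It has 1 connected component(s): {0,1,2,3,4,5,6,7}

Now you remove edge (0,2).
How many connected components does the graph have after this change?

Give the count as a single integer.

Answer: 2

Derivation:
Initial component count: 1
Remove (0,2): it was a bridge. Count increases: 1 -> 2.
  After removal, components: {0} {1,2,3,4,5,6,7}
New component count: 2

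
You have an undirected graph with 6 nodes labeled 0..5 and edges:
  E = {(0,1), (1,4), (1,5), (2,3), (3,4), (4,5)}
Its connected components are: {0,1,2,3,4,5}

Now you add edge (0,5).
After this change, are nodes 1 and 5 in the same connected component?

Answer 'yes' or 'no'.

Initial components: {0,1,2,3,4,5}
Adding edge (0,5): both already in same component {0,1,2,3,4,5}. No change.
New components: {0,1,2,3,4,5}
Are 1 and 5 in the same component? yes

Answer: yes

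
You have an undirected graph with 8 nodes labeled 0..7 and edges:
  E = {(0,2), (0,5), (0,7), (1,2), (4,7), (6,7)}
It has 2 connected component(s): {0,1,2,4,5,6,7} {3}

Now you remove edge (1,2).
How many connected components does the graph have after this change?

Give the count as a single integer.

Initial component count: 2
Remove (1,2): it was a bridge. Count increases: 2 -> 3.
  After removal, components: {0,2,4,5,6,7} {1} {3}
New component count: 3

Answer: 3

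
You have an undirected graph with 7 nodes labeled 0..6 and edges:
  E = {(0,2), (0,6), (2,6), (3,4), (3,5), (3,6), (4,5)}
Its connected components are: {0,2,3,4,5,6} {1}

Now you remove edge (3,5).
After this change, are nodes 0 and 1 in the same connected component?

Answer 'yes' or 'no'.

Answer: no

Derivation:
Initial components: {0,2,3,4,5,6} {1}
Removing edge (3,5): not a bridge — component count unchanged at 2.
New components: {0,2,3,4,5,6} {1}
Are 0 and 1 in the same component? no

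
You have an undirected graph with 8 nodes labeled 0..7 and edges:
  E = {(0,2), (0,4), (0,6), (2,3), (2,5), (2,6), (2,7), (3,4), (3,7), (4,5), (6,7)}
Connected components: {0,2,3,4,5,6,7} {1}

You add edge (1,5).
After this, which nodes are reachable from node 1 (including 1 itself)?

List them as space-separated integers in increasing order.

Before: nodes reachable from 1: {1}
Adding (1,5): merges 1's component with another. Reachability grows.
After: nodes reachable from 1: {0,1,2,3,4,5,6,7}

Answer: 0 1 2 3 4 5 6 7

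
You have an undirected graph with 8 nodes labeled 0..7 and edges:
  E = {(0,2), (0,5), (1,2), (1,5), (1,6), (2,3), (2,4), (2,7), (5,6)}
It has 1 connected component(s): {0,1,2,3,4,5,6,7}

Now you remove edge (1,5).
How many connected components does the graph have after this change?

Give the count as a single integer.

Answer: 1

Derivation:
Initial component count: 1
Remove (1,5): not a bridge. Count unchanged: 1.
  After removal, components: {0,1,2,3,4,5,6,7}
New component count: 1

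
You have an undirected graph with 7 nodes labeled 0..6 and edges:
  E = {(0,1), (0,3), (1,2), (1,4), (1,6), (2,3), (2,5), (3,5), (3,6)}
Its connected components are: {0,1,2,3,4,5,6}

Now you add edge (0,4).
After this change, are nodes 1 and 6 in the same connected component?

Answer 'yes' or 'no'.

Answer: yes

Derivation:
Initial components: {0,1,2,3,4,5,6}
Adding edge (0,4): both already in same component {0,1,2,3,4,5,6}. No change.
New components: {0,1,2,3,4,5,6}
Are 1 and 6 in the same component? yes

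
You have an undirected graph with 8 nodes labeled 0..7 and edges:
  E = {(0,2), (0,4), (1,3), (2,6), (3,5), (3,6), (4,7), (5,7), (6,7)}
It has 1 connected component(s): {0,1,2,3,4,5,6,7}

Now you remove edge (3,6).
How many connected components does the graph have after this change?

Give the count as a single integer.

Answer: 1

Derivation:
Initial component count: 1
Remove (3,6): not a bridge. Count unchanged: 1.
  After removal, components: {0,1,2,3,4,5,6,7}
New component count: 1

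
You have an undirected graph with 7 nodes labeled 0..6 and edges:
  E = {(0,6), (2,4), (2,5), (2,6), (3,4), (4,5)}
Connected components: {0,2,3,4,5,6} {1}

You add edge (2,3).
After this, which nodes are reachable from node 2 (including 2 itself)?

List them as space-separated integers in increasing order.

Before: nodes reachable from 2: {0,2,3,4,5,6}
Adding (2,3): both endpoints already in same component. Reachability from 2 unchanged.
After: nodes reachable from 2: {0,2,3,4,5,6}

Answer: 0 2 3 4 5 6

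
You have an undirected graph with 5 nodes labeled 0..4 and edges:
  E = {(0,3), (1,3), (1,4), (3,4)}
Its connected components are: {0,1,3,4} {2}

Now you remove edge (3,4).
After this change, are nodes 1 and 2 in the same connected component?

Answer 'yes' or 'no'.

Initial components: {0,1,3,4} {2}
Removing edge (3,4): not a bridge — component count unchanged at 2.
New components: {0,1,3,4} {2}
Are 1 and 2 in the same component? no

Answer: no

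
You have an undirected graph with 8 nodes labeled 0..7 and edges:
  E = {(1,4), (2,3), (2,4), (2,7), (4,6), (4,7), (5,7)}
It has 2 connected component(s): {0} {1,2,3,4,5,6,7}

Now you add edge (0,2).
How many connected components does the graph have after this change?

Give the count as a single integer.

Answer: 1

Derivation:
Initial component count: 2
Add (0,2): merges two components. Count decreases: 2 -> 1.
New component count: 1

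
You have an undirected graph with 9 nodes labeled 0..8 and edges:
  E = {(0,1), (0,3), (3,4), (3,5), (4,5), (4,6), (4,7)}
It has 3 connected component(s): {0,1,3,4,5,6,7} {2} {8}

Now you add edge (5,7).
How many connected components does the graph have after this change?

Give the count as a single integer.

Answer: 3

Derivation:
Initial component count: 3
Add (5,7): endpoints already in same component. Count unchanged: 3.
New component count: 3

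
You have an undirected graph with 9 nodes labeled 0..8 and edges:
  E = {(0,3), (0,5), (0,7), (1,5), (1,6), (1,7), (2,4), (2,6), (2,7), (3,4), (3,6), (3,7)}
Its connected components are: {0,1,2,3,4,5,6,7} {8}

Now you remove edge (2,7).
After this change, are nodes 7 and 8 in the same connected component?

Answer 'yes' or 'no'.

Initial components: {0,1,2,3,4,5,6,7} {8}
Removing edge (2,7): not a bridge — component count unchanged at 2.
New components: {0,1,2,3,4,5,6,7} {8}
Are 7 and 8 in the same component? no

Answer: no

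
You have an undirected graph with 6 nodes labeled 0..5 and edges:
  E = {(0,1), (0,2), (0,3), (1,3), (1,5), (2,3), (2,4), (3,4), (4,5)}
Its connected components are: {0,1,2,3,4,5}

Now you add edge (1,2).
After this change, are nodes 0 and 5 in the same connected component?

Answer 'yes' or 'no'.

Initial components: {0,1,2,3,4,5}
Adding edge (1,2): both already in same component {0,1,2,3,4,5}. No change.
New components: {0,1,2,3,4,5}
Are 0 and 5 in the same component? yes

Answer: yes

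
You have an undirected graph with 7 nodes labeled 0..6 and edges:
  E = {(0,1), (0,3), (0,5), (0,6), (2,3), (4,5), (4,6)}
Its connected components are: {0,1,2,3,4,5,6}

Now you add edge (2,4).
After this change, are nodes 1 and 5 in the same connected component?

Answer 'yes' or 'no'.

Answer: yes

Derivation:
Initial components: {0,1,2,3,4,5,6}
Adding edge (2,4): both already in same component {0,1,2,3,4,5,6}. No change.
New components: {0,1,2,3,4,5,6}
Are 1 and 5 in the same component? yes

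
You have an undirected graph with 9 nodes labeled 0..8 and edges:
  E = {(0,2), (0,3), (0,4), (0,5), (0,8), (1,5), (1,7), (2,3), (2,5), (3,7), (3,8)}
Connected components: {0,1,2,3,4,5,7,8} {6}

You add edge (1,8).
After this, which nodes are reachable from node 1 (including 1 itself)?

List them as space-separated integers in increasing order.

Answer: 0 1 2 3 4 5 7 8

Derivation:
Before: nodes reachable from 1: {0,1,2,3,4,5,7,8}
Adding (1,8): both endpoints already in same component. Reachability from 1 unchanged.
After: nodes reachable from 1: {0,1,2,3,4,5,7,8}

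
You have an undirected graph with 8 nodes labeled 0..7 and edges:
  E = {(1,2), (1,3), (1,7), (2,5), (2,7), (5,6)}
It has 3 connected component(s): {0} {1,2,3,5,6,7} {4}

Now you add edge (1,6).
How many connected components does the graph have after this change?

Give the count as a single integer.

Initial component count: 3
Add (1,6): endpoints already in same component. Count unchanged: 3.
New component count: 3

Answer: 3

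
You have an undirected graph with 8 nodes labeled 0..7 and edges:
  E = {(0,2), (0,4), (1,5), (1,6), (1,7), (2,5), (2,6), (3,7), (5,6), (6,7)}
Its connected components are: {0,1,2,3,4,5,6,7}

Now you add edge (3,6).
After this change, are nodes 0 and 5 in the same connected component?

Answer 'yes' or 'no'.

Answer: yes

Derivation:
Initial components: {0,1,2,3,4,5,6,7}
Adding edge (3,6): both already in same component {0,1,2,3,4,5,6,7}. No change.
New components: {0,1,2,3,4,5,6,7}
Are 0 and 5 in the same component? yes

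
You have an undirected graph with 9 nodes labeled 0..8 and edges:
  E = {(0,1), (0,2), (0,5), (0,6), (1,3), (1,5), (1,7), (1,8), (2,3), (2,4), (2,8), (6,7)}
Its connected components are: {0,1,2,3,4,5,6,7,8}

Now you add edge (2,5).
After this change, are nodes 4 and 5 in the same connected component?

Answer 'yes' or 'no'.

Answer: yes

Derivation:
Initial components: {0,1,2,3,4,5,6,7,8}
Adding edge (2,5): both already in same component {0,1,2,3,4,5,6,7,8}. No change.
New components: {0,1,2,3,4,5,6,7,8}
Are 4 and 5 in the same component? yes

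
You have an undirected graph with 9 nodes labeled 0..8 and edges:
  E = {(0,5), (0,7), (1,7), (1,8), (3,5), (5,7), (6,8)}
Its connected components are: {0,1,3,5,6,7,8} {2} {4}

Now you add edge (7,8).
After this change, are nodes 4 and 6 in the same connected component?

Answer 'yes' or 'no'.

Initial components: {0,1,3,5,6,7,8} {2} {4}
Adding edge (7,8): both already in same component {0,1,3,5,6,7,8}. No change.
New components: {0,1,3,5,6,7,8} {2} {4}
Are 4 and 6 in the same component? no

Answer: no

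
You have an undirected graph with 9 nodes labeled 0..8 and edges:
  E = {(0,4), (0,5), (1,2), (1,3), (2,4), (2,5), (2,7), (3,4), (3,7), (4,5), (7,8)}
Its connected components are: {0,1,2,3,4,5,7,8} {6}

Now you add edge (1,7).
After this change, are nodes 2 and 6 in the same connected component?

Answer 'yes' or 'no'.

Initial components: {0,1,2,3,4,5,7,8} {6}
Adding edge (1,7): both already in same component {0,1,2,3,4,5,7,8}. No change.
New components: {0,1,2,3,4,5,7,8} {6}
Are 2 and 6 in the same component? no

Answer: no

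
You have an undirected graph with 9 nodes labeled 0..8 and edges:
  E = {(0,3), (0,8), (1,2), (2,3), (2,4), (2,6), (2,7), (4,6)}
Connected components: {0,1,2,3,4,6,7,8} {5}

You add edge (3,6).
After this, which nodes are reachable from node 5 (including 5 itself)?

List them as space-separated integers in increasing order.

Answer: 5

Derivation:
Before: nodes reachable from 5: {5}
Adding (3,6): both endpoints already in same component. Reachability from 5 unchanged.
After: nodes reachable from 5: {5}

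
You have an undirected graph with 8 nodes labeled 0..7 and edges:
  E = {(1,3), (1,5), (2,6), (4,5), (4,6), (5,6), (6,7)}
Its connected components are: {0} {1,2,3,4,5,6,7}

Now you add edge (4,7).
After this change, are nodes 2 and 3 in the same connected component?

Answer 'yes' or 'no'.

Initial components: {0} {1,2,3,4,5,6,7}
Adding edge (4,7): both already in same component {1,2,3,4,5,6,7}. No change.
New components: {0} {1,2,3,4,5,6,7}
Are 2 and 3 in the same component? yes

Answer: yes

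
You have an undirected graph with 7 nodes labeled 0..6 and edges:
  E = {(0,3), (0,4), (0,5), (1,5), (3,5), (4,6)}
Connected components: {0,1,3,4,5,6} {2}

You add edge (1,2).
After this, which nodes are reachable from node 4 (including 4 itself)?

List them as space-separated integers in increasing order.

Before: nodes reachable from 4: {0,1,3,4,5,6}
Adding (1,2): merges 4's component with another. Reachability grows.
After: nodes reachable from 4: {0,1,2,3,4,5,6}

Answer: 0 1 2 3 4 5 6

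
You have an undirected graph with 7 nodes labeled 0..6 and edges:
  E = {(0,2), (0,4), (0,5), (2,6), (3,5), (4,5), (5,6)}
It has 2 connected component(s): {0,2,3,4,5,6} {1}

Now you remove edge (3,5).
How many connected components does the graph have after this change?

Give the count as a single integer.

Answer: 3

Derivation:
Initial component count: 2
Remove (3,5): it was a bridge. Count increases: 2 -> 3.
  After removal, components: {0,2,4,5,6} {1} {3}
New component count: 3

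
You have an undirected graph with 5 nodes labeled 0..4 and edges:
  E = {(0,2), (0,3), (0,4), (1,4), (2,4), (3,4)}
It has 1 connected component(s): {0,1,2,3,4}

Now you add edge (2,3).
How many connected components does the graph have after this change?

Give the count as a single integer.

Initial component count: 1
Add (2,3): endpoints already in same component. Count unchanged: 1.
New component count: 1

Answer: 1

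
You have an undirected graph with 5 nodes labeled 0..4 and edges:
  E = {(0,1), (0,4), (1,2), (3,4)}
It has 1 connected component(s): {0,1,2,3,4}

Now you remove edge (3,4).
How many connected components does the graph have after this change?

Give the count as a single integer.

Initial component count: 1
Remove (3,4): it was a bridge. Count increases: 1 -> 2.
  After removal, components: {0,1,2,4} {3}
New component count: 2

Answer: 2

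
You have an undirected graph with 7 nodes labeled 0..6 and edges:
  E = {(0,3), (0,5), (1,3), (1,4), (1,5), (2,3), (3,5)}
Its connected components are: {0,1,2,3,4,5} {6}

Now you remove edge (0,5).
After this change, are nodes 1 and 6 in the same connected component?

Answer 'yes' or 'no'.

Answer: no

Derivation:
Initial components: {0,1,2,3,4,5} {6}
Removing edge (0,5): not a bridge — component count unchanged at 2.
New components: {0,1,2,3,4,5} {6}
Are 1 and 6 in the same component? no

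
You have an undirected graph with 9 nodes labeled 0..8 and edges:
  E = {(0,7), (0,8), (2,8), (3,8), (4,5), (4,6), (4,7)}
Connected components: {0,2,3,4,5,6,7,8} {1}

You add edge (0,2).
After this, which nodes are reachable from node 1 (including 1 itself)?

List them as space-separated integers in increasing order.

Answer: 1

Derivation:
Before: nodes reachable from 1: {1}
Adding (0,2): both endpoints already in same component. Reachability from 1 unchanged.
After: nodes reachable from 1: {1}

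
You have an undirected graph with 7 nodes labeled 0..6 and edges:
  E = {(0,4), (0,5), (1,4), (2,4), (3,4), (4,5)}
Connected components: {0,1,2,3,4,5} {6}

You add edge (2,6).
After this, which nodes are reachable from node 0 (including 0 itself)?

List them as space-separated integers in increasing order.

Before: nodes reachable from 0: {0,1,2,3,4,5}
Adding (2,6): merges 0's component with another. Reachability grows.
After: nodes reachable from 0: {0,1,2,3,4,5,6}

Answer: 0 1 2 3 4 5 6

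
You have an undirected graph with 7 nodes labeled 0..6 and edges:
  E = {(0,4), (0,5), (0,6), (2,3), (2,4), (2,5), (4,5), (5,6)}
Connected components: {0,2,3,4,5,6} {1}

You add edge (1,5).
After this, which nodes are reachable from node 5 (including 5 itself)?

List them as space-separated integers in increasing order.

Answer: 0 1 2 3 4 5 6

Derivation:
Before: nodes reachable from 5: {0,2,3,4,5,6}
Adding (1,5): merges 5's component with another. Reachability grows.
After: nodes reachable from 5: {0,1,2,3,4,5,6}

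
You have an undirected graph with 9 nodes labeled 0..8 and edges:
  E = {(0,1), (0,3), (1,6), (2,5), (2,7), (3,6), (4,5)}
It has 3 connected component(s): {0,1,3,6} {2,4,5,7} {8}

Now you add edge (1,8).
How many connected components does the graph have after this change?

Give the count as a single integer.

Initial component count: 3
Add (1,8): merges two components. Count decreases: 3 -> 2.
New component count: 2

Answer: 2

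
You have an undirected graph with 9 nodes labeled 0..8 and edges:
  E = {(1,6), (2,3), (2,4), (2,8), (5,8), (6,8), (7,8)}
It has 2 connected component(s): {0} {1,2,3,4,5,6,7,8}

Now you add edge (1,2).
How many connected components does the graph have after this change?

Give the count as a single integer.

Answer: 2

Derivation:
Initial component count: 2
Add (1,2): endpoints already in same component. Count unchanged: 2.
New component count: 2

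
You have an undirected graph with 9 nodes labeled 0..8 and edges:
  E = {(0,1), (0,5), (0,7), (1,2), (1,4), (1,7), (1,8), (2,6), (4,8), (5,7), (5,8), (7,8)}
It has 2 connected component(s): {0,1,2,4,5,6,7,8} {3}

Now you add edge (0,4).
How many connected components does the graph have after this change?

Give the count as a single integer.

Initial component count: 2
Add (0,4): endpoints already in same component. Count unchanged: 2.
New component count: 2

Answer: 2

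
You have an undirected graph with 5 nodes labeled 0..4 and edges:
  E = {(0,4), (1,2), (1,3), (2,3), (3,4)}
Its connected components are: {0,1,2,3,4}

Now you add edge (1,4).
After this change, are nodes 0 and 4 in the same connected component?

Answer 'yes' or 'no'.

Initial components: {0,1,2,3,4}
Adding edge (1,4): both already in same component {0,1,2,3,4}. No change.
New components: {0,1,2,3,4}
Are 0 and 4 in the same component? yes

Answer: yes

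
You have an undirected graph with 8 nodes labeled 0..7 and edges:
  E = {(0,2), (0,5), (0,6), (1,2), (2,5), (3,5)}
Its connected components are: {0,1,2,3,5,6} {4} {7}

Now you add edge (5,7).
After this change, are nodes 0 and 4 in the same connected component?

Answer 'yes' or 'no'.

Answer: no

Derivation:
Initial components: {0,1,2,3,5,6} {4} {7}
Adding edge (5,7): merges {0,1,2,3,5,6} and {7}.
New components: {0,1,2,3,5,6,7} {4}
Are 0 and 4 in the same component? no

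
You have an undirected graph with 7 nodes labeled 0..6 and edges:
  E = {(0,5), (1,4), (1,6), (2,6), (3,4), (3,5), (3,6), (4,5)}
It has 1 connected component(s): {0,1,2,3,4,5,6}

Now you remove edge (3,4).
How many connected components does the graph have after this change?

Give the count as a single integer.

Answer: 1

Derivation:
Initial component count: 1
Remove (3,4): not a bridge. Count unchanged: 1.
  After removal, components: {0,1,2,3,4,5,6}
New component count: 1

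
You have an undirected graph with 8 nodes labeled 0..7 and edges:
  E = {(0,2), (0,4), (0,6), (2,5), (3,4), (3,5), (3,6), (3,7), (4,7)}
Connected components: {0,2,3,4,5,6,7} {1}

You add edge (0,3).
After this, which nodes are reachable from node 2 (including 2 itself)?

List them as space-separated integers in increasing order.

Before: nodes reachable from 2: {0,2,3,4,5,6,7}
Adding (0,3): both endpoints already in same component. Reachability from 2 unchanged.
After: nodes reachable from 2: {0,2,3,4,5,6,7}

Answer: 0 2 3 4 5 6 7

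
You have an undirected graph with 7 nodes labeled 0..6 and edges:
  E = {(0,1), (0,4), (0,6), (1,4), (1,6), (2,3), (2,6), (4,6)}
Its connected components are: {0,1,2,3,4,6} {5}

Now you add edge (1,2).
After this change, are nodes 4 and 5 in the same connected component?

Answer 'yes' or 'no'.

Initial components: {0,1,2,3,4,6} {5}
Adding edge (1,2): both already in same component {0,1,2,3,4,6}. No change.
New components: {0,1,2,3,4,6} {5}
Are 4 and 5 in the same component? no

Answer: no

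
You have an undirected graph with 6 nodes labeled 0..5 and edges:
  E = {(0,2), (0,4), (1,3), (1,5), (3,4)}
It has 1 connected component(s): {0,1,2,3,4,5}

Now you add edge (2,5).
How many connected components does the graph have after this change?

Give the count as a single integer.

Answer: 1

Derivation:
Initial component count: 1
Add (2,5): endpoints already in same component. Count unchanged: 1.
New component count: 1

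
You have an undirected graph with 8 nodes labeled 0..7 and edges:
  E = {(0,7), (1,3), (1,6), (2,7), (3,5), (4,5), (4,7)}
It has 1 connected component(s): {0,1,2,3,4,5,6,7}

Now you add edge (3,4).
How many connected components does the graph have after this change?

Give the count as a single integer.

Initial component count: 1
Add (3,4): endpoints already in same component. Count unchanged: 1.
New component count: 1

Answer: 1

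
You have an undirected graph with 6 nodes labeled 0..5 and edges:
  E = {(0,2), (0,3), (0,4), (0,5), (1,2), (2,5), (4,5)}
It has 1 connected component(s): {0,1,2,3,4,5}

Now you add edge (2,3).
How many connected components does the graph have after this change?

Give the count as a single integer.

Initial component count: 1
Add (2,3): endpoints already in same component. Count unchanged: 1.
New component count: 1

Answer: 1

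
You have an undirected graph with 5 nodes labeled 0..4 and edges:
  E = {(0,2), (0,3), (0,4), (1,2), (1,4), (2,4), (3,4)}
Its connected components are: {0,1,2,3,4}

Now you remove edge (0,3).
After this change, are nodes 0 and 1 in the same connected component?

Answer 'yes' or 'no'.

Answer: yes

Derivation:
Initial components: {0,1,2,3,4}
Removing edge (0,3): not a bridge — component count unchanged at 1.
New components: {0,1,2,3,4}
Are 0 and 1 in the same component? yes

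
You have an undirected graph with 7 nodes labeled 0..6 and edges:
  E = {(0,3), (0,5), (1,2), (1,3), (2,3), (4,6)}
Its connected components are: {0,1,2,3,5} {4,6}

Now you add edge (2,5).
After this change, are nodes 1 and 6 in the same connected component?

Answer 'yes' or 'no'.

Answer: no

Derivation:
Initial components: {0,1,2,3,5} {4,6}
Adding edge (2,5): both already in same component {0,1,2,3,5}. No change.
New components: {0,1,2,3,5} {4,6}
Are 1 and 6 in the same component? no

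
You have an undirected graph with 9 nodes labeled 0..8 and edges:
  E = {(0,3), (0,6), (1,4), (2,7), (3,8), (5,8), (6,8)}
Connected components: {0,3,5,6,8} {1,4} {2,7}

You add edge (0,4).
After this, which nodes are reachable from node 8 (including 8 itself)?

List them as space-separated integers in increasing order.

Before: nodes reachable from 8: {0,3,5,6,8}
Adding (0,4): merges 8's component with another. Reachability grows.
After: nodes reachable from 8: {0,1,3,4,5,6,8}

Answer: 0 1 3 4 5 6 8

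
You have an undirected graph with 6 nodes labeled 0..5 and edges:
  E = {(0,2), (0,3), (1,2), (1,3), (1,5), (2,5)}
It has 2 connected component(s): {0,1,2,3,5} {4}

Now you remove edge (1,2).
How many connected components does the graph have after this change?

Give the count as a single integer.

Initial component count: 2
Remove (1,2): not a bridge. Count unchanged: 2.
  After removal, components: {0,1,2,3,5} {4}
New component count: 2

Answer: 2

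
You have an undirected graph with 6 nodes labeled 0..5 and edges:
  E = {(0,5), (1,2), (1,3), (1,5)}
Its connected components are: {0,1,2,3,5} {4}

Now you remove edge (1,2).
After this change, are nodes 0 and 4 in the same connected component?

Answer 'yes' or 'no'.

Initial components: {0,1,2,3,5} {4}
Removing edge (1,2): it was a bridge — component count 2 -> 3.
New components: {0,1,3,5} {2} {4}
Are 0 and 4 in the same component? no

Answer: no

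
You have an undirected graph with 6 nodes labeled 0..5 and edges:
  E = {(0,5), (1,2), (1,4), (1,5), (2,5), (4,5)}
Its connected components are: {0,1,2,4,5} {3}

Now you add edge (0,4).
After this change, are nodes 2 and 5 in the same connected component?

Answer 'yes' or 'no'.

Answer: yes

Derivation:
Initial components: {0,1,2,4,5} {3}
Adding edge (0,4): both already in same component {0,1,2,4,5}. No change.
New components: {0,1,2,4,5} {3}
Are 2 and 5 in the same component? yes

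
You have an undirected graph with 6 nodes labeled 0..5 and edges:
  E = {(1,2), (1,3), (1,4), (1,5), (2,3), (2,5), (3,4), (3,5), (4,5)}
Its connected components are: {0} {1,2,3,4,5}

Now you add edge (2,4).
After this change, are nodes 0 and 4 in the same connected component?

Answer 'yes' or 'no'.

Initial components: {0} {1,2,3,4,5}
Adding edge (2,4): both already in same component {1,2,3,4,5}. No change.
New components: {0} {1,2,3,4,5}
Are 0 and 4 in the same component? no

Answer: no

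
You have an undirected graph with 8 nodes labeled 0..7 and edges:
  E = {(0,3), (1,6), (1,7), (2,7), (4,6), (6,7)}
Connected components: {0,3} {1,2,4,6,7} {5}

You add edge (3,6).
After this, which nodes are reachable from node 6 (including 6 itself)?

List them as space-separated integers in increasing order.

Before: nodes reachable from 6: {1,2,4,6,7}
Adding (3,6): merges 6's component with another. Reachability grows.
After: nodes reachable from 6: {0,1,2,3,4,6,7}

Answer: 0 1 2 3 4 6 7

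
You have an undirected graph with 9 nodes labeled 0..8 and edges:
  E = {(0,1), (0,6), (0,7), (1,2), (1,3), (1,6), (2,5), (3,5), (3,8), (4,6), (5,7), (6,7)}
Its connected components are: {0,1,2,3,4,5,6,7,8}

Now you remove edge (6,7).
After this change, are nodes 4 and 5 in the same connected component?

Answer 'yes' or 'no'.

Initial components: {0,1,2,3,4,5,6,7,8}
Removing edge (6,7): not a bridge — component count unchanged at 1.
New components: {0,1,2,3,4,5,6,7,8}
Are 4 and 5 in the same component? yes

Answer: yes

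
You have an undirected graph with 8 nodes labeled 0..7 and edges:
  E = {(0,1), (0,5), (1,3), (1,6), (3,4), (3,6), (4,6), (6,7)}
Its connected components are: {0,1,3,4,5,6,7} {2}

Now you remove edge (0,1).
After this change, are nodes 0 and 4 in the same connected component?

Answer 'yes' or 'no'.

Answer: no

Derivation:
Initial components: {0,1,3,4,5,6,7} {2}
Removing edge (0,1): it was a bridge — component count 2 -> 3.
New components: {0,5} {1,3,4,6,7} {2}
Are 0 and 4 in the same component? no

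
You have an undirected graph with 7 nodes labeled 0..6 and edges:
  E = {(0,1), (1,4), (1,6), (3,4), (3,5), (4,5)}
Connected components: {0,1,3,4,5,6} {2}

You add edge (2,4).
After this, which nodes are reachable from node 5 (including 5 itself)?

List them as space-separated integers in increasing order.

Answer: 0 1 2 3 4 5 6

Derivation:
Before: nodes reachable from 5: {0,1,3,4,5,6}
Adding (2,4): merges 5's component with another. Reachability grows.
After: nodes reachable from 5: {0,1,2,3,4,5,6}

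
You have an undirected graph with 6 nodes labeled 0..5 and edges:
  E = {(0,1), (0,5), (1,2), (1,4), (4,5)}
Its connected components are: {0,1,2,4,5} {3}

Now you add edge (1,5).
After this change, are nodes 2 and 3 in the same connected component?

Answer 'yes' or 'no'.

Initial components: {0,1,2,4,5} {3}
Adding edge (1,5): both already in same component {0,1,2,4,5}. No change.
New components: {0,1,2,4,5} {3}
Are 2 and 3 in the same component? no

Answer: no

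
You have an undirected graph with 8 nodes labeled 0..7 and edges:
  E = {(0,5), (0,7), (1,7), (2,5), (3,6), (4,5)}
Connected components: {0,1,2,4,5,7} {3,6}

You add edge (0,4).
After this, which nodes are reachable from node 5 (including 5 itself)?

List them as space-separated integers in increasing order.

Before: nodes reachable from 5: {0,1,2,4,5,7}
Adding (0,4): both endpoints already in same component. Reachability from 5 unchanged.
After: nodes reachable from 5: {0,1,2,4,5,7}

Answer: 0 1 2 4 5 7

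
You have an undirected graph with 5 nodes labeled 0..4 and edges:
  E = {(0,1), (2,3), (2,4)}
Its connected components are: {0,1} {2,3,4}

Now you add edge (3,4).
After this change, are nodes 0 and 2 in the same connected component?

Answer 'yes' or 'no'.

Answer: no

Derivation:
Initial components: {0,1} {2,3,4}
Adding edge (3,4): both already in same component {2,3,4}. No change.
New components: {0,1} {2,3,4}
Are 0 and 2 in the same component? no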